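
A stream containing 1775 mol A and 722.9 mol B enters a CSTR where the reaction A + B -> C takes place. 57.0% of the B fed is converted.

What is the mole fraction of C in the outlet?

B reacted = 0.57 × 722.9 = 412.1 mol; ν_B = −1, so ξ = 412.1/1 = 412.1 mol.
Outlet amounts (n = n₀ + ν ξ):
  A: 1775 − 1(412.1) = 1363
  B: 722.9 − 1(412.1) = 310.8
  C: 0 + 1(412.1) = 412.1
Total out = 2086 mol; y_C = 412.1 / 2086 = 0.1975.

0.198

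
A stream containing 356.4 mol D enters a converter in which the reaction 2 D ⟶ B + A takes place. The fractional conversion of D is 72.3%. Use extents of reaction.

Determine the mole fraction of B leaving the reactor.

0.361

D reacted = 0.723 × 356.4 = 257.7 mol; ν_D = −2, so ξ = 257.7/2 = 128.8 mol.
Outlet amounts (n = n₀ + ν ξ):
  D: 356.4 − 2(128.8) = 98.72
  B: 0 + 1(128.8) = 128.8
  A: 0 + 1(128.8) = 128.8
Total out = 356.4 mol; y_B = 128.8 / 356.4 = 0.3615.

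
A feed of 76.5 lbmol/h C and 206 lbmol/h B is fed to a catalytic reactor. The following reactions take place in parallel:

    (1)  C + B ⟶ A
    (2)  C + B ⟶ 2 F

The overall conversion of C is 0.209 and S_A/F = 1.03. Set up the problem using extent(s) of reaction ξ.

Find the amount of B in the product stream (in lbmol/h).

190 lbmol/h

Conversion of C: C consumed = 0.209 × 76.5 = 15.99 lbmol/h = 1ξ₁ + 1ξ₂.
Selectivity: 1ξ₁ / (2ξ₂) = 1.03 → ξ₁ = 2.06 ξ₂.
Substitute: (1·2.06 + 1) ξ₂ = 15.99 → ξ₂ = 5.225 lbmol/h, ξ₁ = 10.76 lbmol/h.
Outlet amounts (n = n₀ + Σ ν·ξ):
  C: 76.5 − 1(10.76) − 1(5.225) = 60.51
  B: 206 − 1(10.76) − 1(5.225) = 190
  A: 0 + 1(10.76) = 10.76
  F: 0 + 2(5.225) = 10.45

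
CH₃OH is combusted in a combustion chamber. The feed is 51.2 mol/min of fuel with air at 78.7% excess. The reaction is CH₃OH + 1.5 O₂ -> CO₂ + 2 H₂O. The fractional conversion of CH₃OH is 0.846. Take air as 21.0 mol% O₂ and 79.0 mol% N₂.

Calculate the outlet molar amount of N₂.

Stoichiometric O₂ = 1.5 × 51.2 = 76.8 mol/min; O₂ fed = 76.8 × 1.787 = 137.2 mol/min.
N₂ fed = 137.2 × 79/21 = 516.3 mol/min.
Fuel reacted = 0.846 × 51.2 → ξ = 43.32 mol/min.
Outlet (n = n₀ + ν ξ):
  CH₃OH: 51.2 − 1(43.32) = 7.885
  O₂: 137.2 − 1.5(43.32) = 72.27
  N₂: 516.3 (inert)
  CO₂: 0 + 1(43.32) = 43.32
  H₂O: 0 + 2(43.32) = 86.63

516 mol/min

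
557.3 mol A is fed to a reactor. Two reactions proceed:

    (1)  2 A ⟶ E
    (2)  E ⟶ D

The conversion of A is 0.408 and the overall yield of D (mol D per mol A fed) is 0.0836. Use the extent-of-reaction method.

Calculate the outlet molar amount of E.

Conversion of A: A consumed = 2ξ₁ = 0.408 × 557.3 → ξ₁ = 113.7 mol.
Yield of D: 1ξ₂ / 557.3 = 0.0836 → ξ₂ = 46.59 mol.
Outlet amounts (n = n₀ + Σ ν·ξ):
  A: 557.3 − 2(113.7) = 329.9
  E: 0 + 1(113.7) − 1(46.59) = 67.1
  D: 0 + 1(46.59) = 46.59

67.1 mol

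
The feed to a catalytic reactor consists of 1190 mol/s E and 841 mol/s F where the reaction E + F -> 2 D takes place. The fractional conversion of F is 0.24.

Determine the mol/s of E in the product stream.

F reacted = 0.24 × 841 = 201.8 mol/s; ν_F = −1, so ξ = 201.8/1 = 201.8 mol/s.
Outlet amounts (n = n₀ + ν ξ):
  E: 1190 − 1(201.8) = 988.2
  F: 841 − 1(201.8) = 639.2
  D: 0 + 2(201.8) = 403.7

988 mol/s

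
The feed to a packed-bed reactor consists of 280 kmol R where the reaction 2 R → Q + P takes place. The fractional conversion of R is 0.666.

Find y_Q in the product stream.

R reacted = 0.666 × 280 = 186.5 kmol; ν_R = −2, so ξ = 186.5/2 = 93.24 kmol.
Outlet amounts (n = n₀ + ν ξ):
  R: 280 − 2(93.24) = 93.52
  Q: 0 + 1(93.24) = 93.24
  P: 0 + 1(93.24) = 93.24
Total out = 280 kmol; y_Q = 93.24 / 280 = 0.333.

0.333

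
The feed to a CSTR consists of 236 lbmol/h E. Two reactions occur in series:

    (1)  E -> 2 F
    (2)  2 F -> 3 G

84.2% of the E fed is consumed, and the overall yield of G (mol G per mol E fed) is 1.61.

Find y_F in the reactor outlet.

0.257

Conversion of E: E consumed = 1ξ₁ = 0.842 × 236 → ξ₁ = 198.7 lbmol/h.
Yield of G: 3ξ₂ / 236 = 1.61 → ξ₂ = 126.7 lbmol/h.
Outlet amounts (n = n₀ + Σ ν·ξ):
  E: 236 − 1(198.7) = 37.29
  F: 0 + 2(198.7) − 2(126.7) = 144.1
  G: 0 + 3(126.7) = 380
Total out = 561.4 lbmol/h; y_F = 144.1 / 561.4 = 0.2567.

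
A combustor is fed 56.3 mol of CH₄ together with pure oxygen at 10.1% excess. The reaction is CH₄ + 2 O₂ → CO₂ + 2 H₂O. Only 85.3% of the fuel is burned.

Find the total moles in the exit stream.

180 mol

Stoichiometric O₂ = 2 × 56.3 = 112.6 mol; O₂ fed = 112.6 × 1.101 = 124 mol.
Fuel reacted = 0.853 × 56.3 → ξ = 48.02 mol.
Outlet (n = n₀ + ν ξ):
  CH₄: 56.3 − 1(48.02) = 8.276
  O₂: 124 − 2(48.02) = 27.92
  CO₂: 0 + 1(48.02) = 48.02
  H₂O: 0 + 2(48.02) = 96.05
Total out = 8.276 + 27.92 + 48.02 + 96.05 = 180.3 mol.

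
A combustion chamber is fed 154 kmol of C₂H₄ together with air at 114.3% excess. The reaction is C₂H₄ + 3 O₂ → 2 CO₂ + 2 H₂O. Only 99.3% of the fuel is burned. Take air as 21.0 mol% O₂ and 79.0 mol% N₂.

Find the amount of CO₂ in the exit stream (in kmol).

Stoichiometric O₂ = 3 × 154 = 462 kmol; O₂ fed = 462 × 2.143 = 990.1 kmol.
N₂ fed = 990.1 × 79/21 = 3725 kmol.
Fuel reacted = 0.993 × 154 → ξ = 152.9 kmol.
Outlet (n = n₀ + ν ξ):
  C₂H₄: 154 − 1(152.9) = 1.078
  O₂: 990.1 − 3(152.9) = 531.3
  N₂: 3725 (inert)
  CO₂: 0 + 2(152.9) = 305.8
  H₂O: 0 + 2(152.9) = 305.8

306 kmol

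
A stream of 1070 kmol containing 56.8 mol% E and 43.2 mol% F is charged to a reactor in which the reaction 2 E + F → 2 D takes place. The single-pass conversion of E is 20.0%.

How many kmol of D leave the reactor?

E reacted = 0.2 × 607.8 = 121.6 kmol; ν_E = −2, so ξ = 121.6/2 = 60.78 kmol.
Outlet amounts (n = n₀ + ν ξ):
  E: 607.8 − 2(60.78) = 486.2
  F: 462.2 − 1(60.78) = 401.5
  D: 0 + 2(60.78) = 121.6

122 kmol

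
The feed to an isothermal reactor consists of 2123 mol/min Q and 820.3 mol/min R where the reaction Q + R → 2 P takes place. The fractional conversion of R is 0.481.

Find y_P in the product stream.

0.268

R reacted = 0.481 × 820.3 = 394.6 mol/min; ν_R = −1, so ξ = 394.6/1 = 394.6 mol/min.
Outlet amounts (n = n₀ + ν ξ):
  Q: 2123 − 1(394.6) = 1728
  R: 820.3 − 1(394.6) = 425.7
  P: 0 + 2(394.6) = 789.1
Total out = 2943 mol/min; y_P = 789.1 / 2943 = 0.2681.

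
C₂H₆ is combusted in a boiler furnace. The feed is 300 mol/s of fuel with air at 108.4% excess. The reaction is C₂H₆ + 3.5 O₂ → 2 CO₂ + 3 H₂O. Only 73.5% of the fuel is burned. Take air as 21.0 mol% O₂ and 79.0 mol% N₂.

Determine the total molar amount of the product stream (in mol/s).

10800 mol/s

Stoichiometric O₂ = 3.5 × 300 = 1050 mol/s; O₂ fed = 1050 × 2.084 = 2188 mol/s.
N₂ fed = 2188 × 79/21 = 8232 mol/s.
Fuel reacted = 0.735 × 300 → ξ = 220.5 mol/s.
Outlet (n = n₀ + ν ξ):
  C₂H₆: 300 − 1(220.5) = 79.5
  O₂: 2188 − 3.5(220.5) = 1416
  N₂: 8232 (inert)
  CO₂: 0 + 2(220.5) = 441
  H₂O: 0 + 3(220.5) = 661.5
Total out = 79.5 + 1416 + 8232 + 441 + 661.5 = 10830 mol/s.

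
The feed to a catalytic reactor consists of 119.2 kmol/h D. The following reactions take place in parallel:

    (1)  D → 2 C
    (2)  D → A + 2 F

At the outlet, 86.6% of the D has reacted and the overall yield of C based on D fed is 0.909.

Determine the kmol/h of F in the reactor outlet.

98.1 kmol/h

Yield of C: 2ξ₁ / 119.2 = 0.909 → ξ₁ = 54.18 kmol/h.
Conversion of D: 1ξ₁ + 1ξ₂ = 0.866 × 119.2 = 103.2 → ξ₂ = 49.05 kmol/h.
Outlet amounts (n = n₀ + Σ ν·ξ):
  D: 119.2 − 1(54.18) − 1(49.05) = 15.97
  C: 0 + 2(54.18) = 108.4
  A: 0 + 1(49.05) = 49.05
  F: 0 + 2(49.05) = 98.1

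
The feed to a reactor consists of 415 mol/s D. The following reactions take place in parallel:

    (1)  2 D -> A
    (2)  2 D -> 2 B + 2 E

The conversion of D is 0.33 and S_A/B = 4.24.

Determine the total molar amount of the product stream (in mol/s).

Conversion of D: D consumed = 0.33 × 415 = 137 mol/s = 2ξ₁ + 2ξ₂.
Selectivity: 1ξ₁ / (2ξ₂) = 4.24 → ξ₁ = 8.48 ξ₂.
Substitute: (2·8.48 + 2) ξ₂ = 137 → ξ₂ = 7.223 mol/s, ξ₁ = 61.25 mol/s.
Outlet amounts (n = n₀ + Σ ν·ξ):
  D: 415 − 2(61.25) − 2(7.223) = 278
  A: 0 + 1(61.25) = 61.25
  B: 0 + 2(7.223) = 14.45
  E: 0 + 2(7.223) = 14.45
Total out = 278 + 61.25 + 14.45 + 14.45 = 368.2 mol/s.

368 mol/s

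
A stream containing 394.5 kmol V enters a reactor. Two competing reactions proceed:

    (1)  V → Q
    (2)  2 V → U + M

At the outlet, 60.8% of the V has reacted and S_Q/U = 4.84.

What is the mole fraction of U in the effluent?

0.0889

Conversion of V: V consumed = 0.608 × 394.5 = 239.9 kmol = 1ξ₁ + 2ξ₂.
Selectivity: 1ξ₁ / (1ξ₂) = 4.84 → ξ₁ = 4.84 ξ₂.
Substitute: (1·4.84 + 2) ξ₂ = 239.9 → ξ₂ = 35.07 kmol, ξ₁ = 169.7 kmol.
Outlet amounts (n = n₀ + Σ ν·ξ):
  V: 394.5 − 1(169.7) − 2(35.07) = 154.6
  Q: 0 + 1(169.7) = 169.7
  U: 0 + 1(35.07) = 35.07
  M: 0 + 1(35.07) = 35.07
Total out = 394.5 kmol; y_U = 35.07 / 394.5 = 0.08889.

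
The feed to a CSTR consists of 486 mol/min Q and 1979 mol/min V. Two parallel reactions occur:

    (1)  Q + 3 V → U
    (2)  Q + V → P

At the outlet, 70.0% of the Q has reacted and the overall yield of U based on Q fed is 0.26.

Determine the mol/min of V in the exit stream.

1390 mol/min

Yield of U: 1ξ₁ / 486 = 0.26 → ξ₁ = 126.4 mol/min.
Conversion of Q: 1ξ₁ + 1ξ₂ = 0.7 × 486 = 340.2 → ξ₂ = 213.8 mol/min.
Outlet amounts (n = n₀ + Σ ν·ξ):
  Q: 486 − 1(126.4) − 1(213.8) = 145.8
  V: 1979 − 3(126.4) − 1(213.8) = 1386
  U: 0 + 1(126.4) = 126.4
  P: 0 + 1(213.8) = 213.8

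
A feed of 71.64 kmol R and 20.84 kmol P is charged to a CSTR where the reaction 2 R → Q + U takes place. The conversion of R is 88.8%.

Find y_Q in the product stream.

R reacted = 0.888 × 71.64 = 63.62 kmol; ν_R = −2, so ξ = 63.62/2 = 31.81 kmol.
Outlet amounts (n = n₀ + ν ξ):
  R: 71.64 − 2(31.81) = 8.024
  Q: 0 + 1(31.81) = 31.81
  U: 0 + 1(31.81) = 31.81
  P: 20.84 (inert)
Total out = 92.48 kmol; y_Q = 31.81 / 92.48 = 0.3439.

0.344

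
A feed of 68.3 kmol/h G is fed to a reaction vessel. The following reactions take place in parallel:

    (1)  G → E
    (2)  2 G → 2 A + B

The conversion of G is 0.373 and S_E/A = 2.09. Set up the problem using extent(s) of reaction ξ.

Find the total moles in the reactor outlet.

72.4 kmol/h

Conversion of G: G consumed = 0.373 × 68.3 = 25.48 kmol/h = 1ξ₁ + 2ξ₂.
Selectivity: 1ξ₁ / (2ξ₂) = 2.09 → ξ₁ = 4.18 ξ₂.
Substitute: (1·4.18 + 2) ξ₂ = 25.48 → ξ₂ = 4.122 kmol/h, ξ₁ = 17.23 kmol/h.
Outlet amounts (n = n₀ + Σ ν·ξ):
  G: 68.3 − 1(17.23) − 2(4.122) = 42.82
  E: 0 + 1(17.23) = 17.23
  A: 0 + 2(4.122) = 8.245
  B: 0 + 1(4.122) = 4.122
Total out = 42.82 + 17.23 + 8.245 + 4.122 = 72.42 kmol/h.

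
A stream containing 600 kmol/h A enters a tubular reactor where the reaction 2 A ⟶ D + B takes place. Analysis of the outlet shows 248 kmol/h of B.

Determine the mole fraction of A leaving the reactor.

0.173

For B: n = n₀ + 1ξ → 248 = 0 + 1ξ, giving ξ = 248 kmol/h.
Outlet amounts (n = n₀ + ν ξ):
  A: 600 − 2(248) = 104
  D: 0 + 1(248) = 248
  B: 0 + 1(248) = 248
Total out = 600 kmol/h; y_A = 104 / 600 = 0.1733.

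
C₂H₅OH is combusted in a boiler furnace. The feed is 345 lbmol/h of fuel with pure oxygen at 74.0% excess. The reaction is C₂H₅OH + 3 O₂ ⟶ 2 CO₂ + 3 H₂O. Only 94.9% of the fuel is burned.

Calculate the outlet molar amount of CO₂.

Stoichiometric O₂ = 3 × 345 = 1035 lbmol/h; O₂ fed = 1035 × 1.740 = 1801 lbmol/h.
Fuel reacted = 0.949 × 345 → ξ = 327.4 lbmol/h.
Outlet (n = n₀ + ν ξ):
  C₂H₅OH: 345 − 1(327.4) = 17.6
  O₂: 1801 − 3(327.4) = 818.7
  CO₂: 0 + 2(327.4) = 654.8
  H₂O: 0 + 3(327.4) = 982.2

655 lbmol/h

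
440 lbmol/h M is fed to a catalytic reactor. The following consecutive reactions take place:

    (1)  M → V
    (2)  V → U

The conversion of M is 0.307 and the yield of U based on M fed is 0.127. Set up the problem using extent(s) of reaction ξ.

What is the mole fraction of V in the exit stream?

Conversion of M: M consumed = 1ξ₁ = 0.307 × 440 → ξ₁ = 135.1 lbmol/h.
Yield of U: 1ξ₂ / 440 = 0.127 → ξ₂ = 55.88 lbmol/h.
Outlet amounts (n = n₀ + Σ ν·ξ):
  M: 440 − 1(135.1) = 304.9
  V: 0 + 1(135.1) − 1(55.88) = 79.2
  U: 0 + 1(55.88) = 55.88
Total out = 440 lbmol/h; y_V = 79.2 / 440 = 0.18.

0.18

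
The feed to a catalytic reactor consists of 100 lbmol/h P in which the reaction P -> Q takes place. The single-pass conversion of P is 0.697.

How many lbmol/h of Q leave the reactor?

69.7 lbmol/h

P reacted = 0.697 × 100 = 69.7 lbmol/h; ν_P = −1, so ξ = 69.7/1 = 69.7 lbmol/h.
Outlet amounts (n = n₀ + ν ξ):
  P: 100 − 1(69.7) = 30.3
  Q: 0 + 1(69.7) = 69.7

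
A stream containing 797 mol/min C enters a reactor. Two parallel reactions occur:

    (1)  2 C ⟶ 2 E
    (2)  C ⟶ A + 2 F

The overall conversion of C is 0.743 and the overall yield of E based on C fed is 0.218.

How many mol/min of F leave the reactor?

Yield of E: 2ξ₁ / 797 = 0.218 → ξ₁ = 86.87 mol/min.
Conversion of C: 2ξ₁ + 1ξ₂ = 0.743 × 797 = 592.2 → ξ₂ = 418.4 mol/min.
Outlet amounts (n = n₀ + Σ ν·ξ):
  C: 797 − 2(86.87) − 1(418.4) = 204.8
  E: 0 + 2(86.87) = 173.7
  A: 0 + 1(418.4) = 418.4
  F: 0 + 2(418.4) = 836.9

837 mol/min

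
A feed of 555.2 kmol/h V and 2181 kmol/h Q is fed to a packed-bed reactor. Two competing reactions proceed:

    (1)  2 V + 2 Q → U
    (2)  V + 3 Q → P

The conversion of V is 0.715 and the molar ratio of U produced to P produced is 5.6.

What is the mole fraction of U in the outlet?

0.0871

Conversion of V: V consumed = 0.715 × 555.2 = 397 kmol/h = 2ξ₁ + 1ξ₂.
Selectivity: 1ξ₁ / (1ξ₂) = 5.6 → ξ₁ = 5.6 ξ₂.
Substitute: (2·5.6 + 1) ξ₂ = 397 → ξ₂ = 32.54 kmol/h, ξ₁ = 182.2 kmol/h.
Outlet amounts (n = n₀ + Σ ν·ξ):
  V: 555.2 − 2(182.2) − 1(32.54) = 158.2
  Q: 2181 − 2(182.2) − 3(32.54) = 1719
  U: 0 + 1(182.2) = 182.2
  P: 0 + 1(32.54) = 32.54
Total out = 2092 kmol/h; y_U = 182.2 / 2092 = 0.0871.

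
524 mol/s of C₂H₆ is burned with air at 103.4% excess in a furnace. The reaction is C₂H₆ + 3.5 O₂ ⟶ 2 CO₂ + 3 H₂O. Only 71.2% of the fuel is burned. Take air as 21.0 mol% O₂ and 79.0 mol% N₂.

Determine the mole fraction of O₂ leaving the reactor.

Stoichiometric O₂ = 3.5 × 524 = 1834 mol/s; O₂ fed = 1834 × 2.034 = 3730 mol/s.
N₂ fed = 3730 × 79/21 = 14030 mol/s.
Fuel reacted = 0.712 × 524 → ξ = 373.1 mol/s.
Outlet (n = n₀ + ν ξ):
  C₂H₆: 524 − 1(373.1) = 150.9
  O₂: 3730 − 3.5(373.1) = 2425
  N₂: 14030 (inert)
  CO₂: 0 + 2(373.1) = 746.2
  H₂O: 0 + 3(373.1) = 1119
Total out = 18470 mol/s; y_O₂ = 2425 / 18470 = 0.1312.

0.131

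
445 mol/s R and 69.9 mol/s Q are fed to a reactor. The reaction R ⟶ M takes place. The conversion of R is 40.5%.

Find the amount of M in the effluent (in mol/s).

180 mol/s

R reacted = 0.405 × 445 = 180.2 mol/s; ν_R = −1, so ξ = 180.2/1 = 180.2 mol/s.
Outlet amounts (n = n₀ + ν ξ):
  R: 445 − 1(180.2) = 264.8
  M: 0 + 1(180.2) = 180.2
  Q: 69.9 (inert)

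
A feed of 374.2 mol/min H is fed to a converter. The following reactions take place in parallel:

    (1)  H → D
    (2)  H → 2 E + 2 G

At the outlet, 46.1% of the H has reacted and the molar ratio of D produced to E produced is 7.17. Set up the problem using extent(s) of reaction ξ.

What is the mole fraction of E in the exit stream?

Conversion of H: H consumed = 0.461 × 374.2 = 172.5 mol/min = 1ξ₁ + 1ξ₂.
Selectivity: 1ξ₁ / (2ξ₂) = 7.17 → ξ₁ = 14.34 ξ₂.
Substitute: (1·14.34 + 1) ξ₂ = 172.5 → ξ₂ = 11.25 mol/min, ξ₁ = 161.3 mol/min.
Outlet amounts (n = n₀ + Σ ν·ξ):
  H: 374.2 − 1(161.3) − 1(11.25) = 201.7
  D: 0 + 1(161.3) = 161.3
  E: 0 + 2(11.25) = 22.49
  G: 0 + 2(11.25) = 22.49
Total out = 407.9 mol/min; y_E = 22.49 / 407.9 = 0.05513.

0.0551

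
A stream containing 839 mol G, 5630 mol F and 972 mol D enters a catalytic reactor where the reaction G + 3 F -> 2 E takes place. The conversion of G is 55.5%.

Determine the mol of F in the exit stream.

G reacted = 0.555 × 839 = 465.6 mol; ν_G = −1, so ξ = 465.6/1 = 465.6 mol.
Outlet amounts (n = n₀ + ν ξ):
  G: 839 − 1(465.6) = 373.4
  F: 5630 − 3(465.6) = 4233
  E: 0 + 2(465.6) = 931.3
  D: 972 (inert)

4230 mol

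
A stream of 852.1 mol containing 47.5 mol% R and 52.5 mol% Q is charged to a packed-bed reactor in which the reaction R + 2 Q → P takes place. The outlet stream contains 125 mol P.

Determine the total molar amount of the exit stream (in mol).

For P: n = n₀ + 1ξ → 125 = 0 + 1ξ, giving ξ = 125 mol.
Outlet amounts (n = n₀ + ν ξ):
  R: 404.7 − 1(125) = 279.7
  Q: 447.4 − 2(125) = 197.4
  P: 0 + 1(125) = 125
Total out = 279.7 + 197.4 + 125 = 602.1 mol.

602 mol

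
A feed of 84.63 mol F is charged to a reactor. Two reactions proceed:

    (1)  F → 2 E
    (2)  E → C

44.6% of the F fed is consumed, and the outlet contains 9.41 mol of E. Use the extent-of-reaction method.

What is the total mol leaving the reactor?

122 mol

Conversion of F: F consumed = 1ξ₁ = 0.446 × 84.63 → ξ₁ = 37.74 mol.
E balance: n_E = 0 + 2ξ₁ − 1ξ₂ = 9.41 → ξ₂ = (2·37.74 − 9.41)/1 = 66.08 mol.
Outlet amounts (n = n₀ + Σ ν·ξ):
  F: 84.63 − 1(37.74) = 46.89
  E: 0 + 2(37.74) − 1(66.08) = 9.41
  C: 0 + 1(66.08) = 66.08
Total out = 46.89 + 9.41 + 66.08 = 122.4 mol.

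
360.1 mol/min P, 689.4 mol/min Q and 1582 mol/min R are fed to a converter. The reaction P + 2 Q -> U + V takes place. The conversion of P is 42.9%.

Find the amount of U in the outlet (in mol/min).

P reacted = 0.429 × 360.1 = 154.5 mol/min; ν_P = −1, so ξ = 154.5/1 = 154.5 mol/min.
Outlet amounts (n = n₀ + ν ξ):
  P: 360.1 − 1(154.5) = 205.6
  Q: 689.4 − 2(154.5) = 380.4
  U: 0 + 1(154.5) = 154.5
  V: 0 + 1(154.5) = 154.5
  R: 1582 (inert)

154 mol/min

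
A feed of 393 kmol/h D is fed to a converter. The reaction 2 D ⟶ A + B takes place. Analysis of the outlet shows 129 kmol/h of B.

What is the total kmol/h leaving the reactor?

393 kmol/h

For B: n = n₀ + 1ξ → 129 = 0 + 1ξ, giving ξ = 129 kmol/h.
Outlet amounts (n = n₀ + ν ξ):
  D: 393 − 2(129) = 135
  A: 0 + 1(129) = 129
  B: 0 + 1(129) = 129
Total out = 135 + 129 + 129 = 393 kmol/h.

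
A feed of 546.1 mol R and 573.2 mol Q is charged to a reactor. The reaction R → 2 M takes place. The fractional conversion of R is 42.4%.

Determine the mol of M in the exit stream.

463 mol

R reacted = 0.424 × 546.1 = 231.5 mol; ν_R = −1, so ξ = 231.5/1 = 231.5 mol.
Outlet amounts (n = n₀ + ν ξ):
  R: 546.1 − 1(231.5) = 314.6
  M: 0 + 2(231.5) = 463.1
  Q: 573.2 (inert)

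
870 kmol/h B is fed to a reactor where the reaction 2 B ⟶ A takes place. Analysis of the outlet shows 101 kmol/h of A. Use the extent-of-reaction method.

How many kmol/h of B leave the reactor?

668 kmol/h

For A: n = n₀ + 1ξ → 101 = 0 + 1ξ, giving ξ = 101 kmol/h.
Outlet amounts (n = n₀ + ν ξ):
  B: 870 − 2(101) = 668
  A: 0 + 1(101) = 101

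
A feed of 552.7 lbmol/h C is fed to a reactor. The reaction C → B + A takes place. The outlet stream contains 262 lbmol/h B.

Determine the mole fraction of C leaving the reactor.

For B: n = n₀ + 1ξ → 262 = 0 + 1ξ, giving ξ = 262 lbmol/h.
Outlet amounts (n = n₀ + ν ξ):
  C: 552.7 − 1(262) = 290.7
  B: 0 + 1(262) = 262
  A: 0 + 1(262) = 262
Total out = 814.7 lbmol/h; y_C = 290.7 / 814.7 = 0.3568.

0.357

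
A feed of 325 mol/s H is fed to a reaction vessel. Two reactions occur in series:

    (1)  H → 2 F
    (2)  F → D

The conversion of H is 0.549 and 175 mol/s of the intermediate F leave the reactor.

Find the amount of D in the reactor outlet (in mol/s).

Conversion of H: H consumed = 1ξ₁ = 0.549 × 325 → ξ₁ = 178.4 mol/s.
F balance: n_F = 0 + 2ξ₁ − 1ξ₂ = 175 → ξ₂ = (2·178.4 − 175)/1 = 181.9 mol/s.
Outlet amounts (n = n₀ + Σ ν·ξ):
  H: 325 − 1(178.4) = 146.6
  F: 0 + 2(178.4) − 1(181.9) = 175
  D: 0 + 1(181.9) = 181.9

182 mol/s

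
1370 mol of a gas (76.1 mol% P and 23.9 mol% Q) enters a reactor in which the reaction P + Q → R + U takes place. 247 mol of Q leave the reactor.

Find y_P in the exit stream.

For Q: n = n₀ − 1ξ → 247 = 327.4 − 1ξ, giving ξ = 80.43 mol.
Outlet amounts (n = n₀ + ν ξ):
  P: 1043 − 1(80.43) = 962.1
  Q: 327.4 − 1(80.43) = 247
  R: 0 + 1(80.43) = 80.43
  U: 0 + 1(80.43) = 80.43
Total out = 1370 mol; y_P = 962.1 / 1370 = 0.7023.

0.702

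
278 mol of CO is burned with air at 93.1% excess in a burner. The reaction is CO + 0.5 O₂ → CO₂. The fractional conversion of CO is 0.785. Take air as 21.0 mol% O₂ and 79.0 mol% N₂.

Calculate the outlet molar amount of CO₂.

Stoichiometric O₂ = 0.5 × 278 = 139 mol; O₂ fed = 139 × 1.931 = 268.4 mol.
N₂ fed = 268.4 × 79/21 = 1010 mol.
Fuel reacted = 0.785 × 278 → ξ = 218.2 mol.
Outlet (n = n₀ + ν ξ):
  CO: 278 − 1(218.2) = 59.77
  O₂: 268.4 − 0.5(218.2) = 159.3
  N₂: 1010 (inert)
  CO₂: 0 + 1(218.2) = 218.2

218 mol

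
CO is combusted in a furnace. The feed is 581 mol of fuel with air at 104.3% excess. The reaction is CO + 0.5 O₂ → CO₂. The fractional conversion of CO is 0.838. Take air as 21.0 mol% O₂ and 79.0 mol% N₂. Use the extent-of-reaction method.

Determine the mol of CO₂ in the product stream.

487 mol

Stoichiometric O₂ = 0.5 × 581 = 290.5 mol; O₂ fed = 290.5 × 2.043 = 593.5 mol.
N₂ fed = 593.5 × 79/21 = 2233 mol.
Fuel reacted = 0.838 × 581 → ξ = 486.9 mol.
Outlet (n = n₀ + ν ξ):
  CO: 581 − 1(486.9) = 94.12
  O₂: 593.5 − 0.5(486.9) = 350.1
  N₂: 2233 (inert)
  CO₂: 0 + 1(486.9) = 486.9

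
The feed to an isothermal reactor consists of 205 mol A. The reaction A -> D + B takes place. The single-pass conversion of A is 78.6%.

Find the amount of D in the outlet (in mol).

A reacted = 0.786 × 205 = 161.1 mol; ν_A = −1, so ξ = 161.1/1 = 161.1 mol.
Outlet amounts (n = n₀ + ν ξ):
  A: 205 − 1(161.1) = 43.87
  D: 0 + 1(161.1) = 161.1
  B: 0 + 1(161.1) = 161.1

161 mol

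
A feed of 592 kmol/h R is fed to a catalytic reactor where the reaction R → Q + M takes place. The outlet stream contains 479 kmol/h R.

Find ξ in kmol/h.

For R: n = n₀ − 1ξ → 479 = 592 − 1ξ, giving ξ = 113 kmol/h.
Outlet amounts (n = n₀ + ν ξ):
  R: 592 − 1(113) = 479
  Q: 0 + 1(113) = 113
  M: 0 + 1(113) = 113

ξ = 113 kmol/h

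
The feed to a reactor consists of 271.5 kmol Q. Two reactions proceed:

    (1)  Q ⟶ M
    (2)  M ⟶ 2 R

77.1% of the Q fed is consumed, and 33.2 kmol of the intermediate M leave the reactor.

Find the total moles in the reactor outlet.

Conversion of Q: Q consumed = 1ξ₁ = 0.771 × 271.5 → ξ₁ = 209.3 kmol.
M balance: n_M = 0 + 1ξ₁ − 1ξ₂ = 33.2 → ξ₂ = (1·209.3 − 33.2)/1 = 176.1 kmol.
Outlet amounts (n = n₀ + Σ ν·ξ):
  Q: 271.5 − 1(209.3) = 62.17
  M: 0 + 1(209.3) − 1(176.1) = 33.2
  R: 0 + 2(176.1) = 352.3
Total out = 62.17 + 33.2 + 352.3 = 447.6 kmol.

448 kmol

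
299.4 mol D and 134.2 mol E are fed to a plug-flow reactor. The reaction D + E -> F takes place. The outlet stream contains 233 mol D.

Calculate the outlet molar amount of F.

66.4 mol

For D: n = n₀ − 1ξ → 233 = 299.4 − 1ξ, giving ξ = 66.4 mol.
Outlet amounts (n = n₀ + ν ξ):
  D: 299.4 − 1(66.4) = 233
  E: 134.2 − 1(66.4) = 67.8
  F: 0 + 1(66.4) = 66.4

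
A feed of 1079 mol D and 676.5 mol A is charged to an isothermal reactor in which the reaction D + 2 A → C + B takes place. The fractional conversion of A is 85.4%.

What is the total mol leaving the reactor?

1470 mol

A reacted = 0.854 × 676.5 = 577.7 mol; ν_A = −2, so ξ = 577.7/2 = 288.9 mol.
Outlet amounts (n = n₀ + ν ξ):
  D: 1079 − 1(288.9) = 790.1
  A: 676.5 − 2(288.9) = 98.77
  C: 0 + 1(288.9) = 288.9
  B: 0 + 1(288.9) = 288.9
Total out = 790.1 + 98.77 + 288.9 + 288.9 = 1467 mol.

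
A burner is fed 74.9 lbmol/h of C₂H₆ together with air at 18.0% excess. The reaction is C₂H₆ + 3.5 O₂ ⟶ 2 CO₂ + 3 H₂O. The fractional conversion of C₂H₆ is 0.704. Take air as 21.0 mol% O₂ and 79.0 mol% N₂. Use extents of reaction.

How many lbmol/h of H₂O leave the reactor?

158 lbmol/h

Stoichiometric O₂ = 3.5 × 74.9 = 262.2 lbmol/h; O₂ fed = 262.2 × 1.180 = 309.3 lbmol/h.
N₂ fed = 309.3 × 79/21 = 1164 lbmol/h.
Fuel reacted = 0.704 × 74.9 → ξ = 52.73 lbmol/h.
Outlet (n = n₀ + ν ξ):
  C₂H₆: 74.9 − 1(52.73) = 22.17
  O₂: 309.3 − 3.5(52.73) = 124.8
  N₂: 1164 (inert)
  CO₂: 0 + 2(52.73) = 105.5
  H₂O: 0 + 3(52.73) = 158.2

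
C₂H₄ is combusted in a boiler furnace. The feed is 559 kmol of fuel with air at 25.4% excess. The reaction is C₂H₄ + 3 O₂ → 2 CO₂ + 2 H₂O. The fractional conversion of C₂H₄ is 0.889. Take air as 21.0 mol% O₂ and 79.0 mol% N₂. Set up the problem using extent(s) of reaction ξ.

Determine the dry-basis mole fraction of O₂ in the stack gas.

Stoichiometric O₂ = 3 × 559 = 1677 kmol; O₂ fed = 1677 × 1.254 = 2103 kmol.
N₂ fed = 2103 × 79/21 = 7911 kmol.
Fuel reacted = 0.889 × 559 → ξ = 497 kmol.
Outlet (n = n₀ + ν ξ):
  C₂H₄: 559 − 1(497) = 62.05
  O₂: 2103 − 3(497) = 612.1
  N₂: 7911 (inert)
  CO₂: 0 + 2(497) = 993.9
  H₂O: 0 + 2(497) = 993.9
Dry total = 9579 kmol; y_O₂ (dry) = 612.1 / 9579 = 0.0639.

0.0639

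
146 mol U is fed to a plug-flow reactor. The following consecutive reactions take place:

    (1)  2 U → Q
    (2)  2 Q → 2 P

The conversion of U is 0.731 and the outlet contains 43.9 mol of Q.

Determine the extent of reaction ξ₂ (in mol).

ξ₂ = 4.73 mol

Conversion of U: U consumed = 2ξ₁ = 0.731 × 146 → ξ₁ = 53.36 mol.
Q balance: n_Q = 0 + 1ξ₁ − 2ξ₂ = 43.9 → ξ₂ = (1·53.36 − 43.9)/2 = 4.732 mol.
Outlet amounts (n = n₀ + Σ ν·ξ):
  U: 146 − 2(53.36) = 39.27
  Q: 0 + 1(53.36) − 2(4.732) = 43.9
  P: 0 + 2(4.732) = 9.463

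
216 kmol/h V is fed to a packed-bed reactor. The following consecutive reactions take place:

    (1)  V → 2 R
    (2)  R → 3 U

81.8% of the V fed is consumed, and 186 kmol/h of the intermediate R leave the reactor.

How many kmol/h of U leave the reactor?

Conversion of V: V consumed = 1ξ₁ = 0.818 × 216 → ξ₁ = 176.7 kmol/h.
R balance: n_R = 0 + 2ξ₁ − 1ξ₂ = 186 → ξ₂ = (2·176.7 − 186)/1 = 167.4 kmol/h.
Outlet amounts (n = n₀ + Σ ν·ξ):
  V: 216 − 1(176.7) = 39.31
  R: 0 + 2(176.7) − 1(167.4) = 186
  U: 0 + 3(167.4) = 502.1

502 kmol/h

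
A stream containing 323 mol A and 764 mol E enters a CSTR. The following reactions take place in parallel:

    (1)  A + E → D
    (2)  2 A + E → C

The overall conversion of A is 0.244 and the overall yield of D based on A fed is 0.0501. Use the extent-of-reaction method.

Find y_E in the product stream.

0.711

Yield of D: 1ξ₁ / 323 = 0.0501 → ξ₁ = 16.18 mol.
Conversion of A: 1ξ₁ + 2ξ₂ = 0.244 × 323 = 78.81 → ξ₂ = 31.31 mol.
Outlet amounts (n = n₀ + Σ ν·ξ):
  A: 323 − 1(16.18) − 2(31.31) = 244.2
  E: 764 − 1(16.18) − 1(31.31) = 716.5
  D: 0 + 1(16.18) = 16.18
  C: 0 + 1(31.31) = 31.31
Total out = 1008 mol; y_E = 716.5 / 1008 = 0.7107.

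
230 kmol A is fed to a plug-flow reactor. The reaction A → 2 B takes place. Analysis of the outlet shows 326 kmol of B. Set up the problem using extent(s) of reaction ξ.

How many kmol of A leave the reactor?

67 kmol

For B: n = n₀ + 2ξ → 326 = 0 + 2ξ, giving ξ = 163 kmol.
Outlet amounts (n = n₀ + ν ξ):
  A: 230 − 1(163) = 67
  B: 0 + 2(163) = 326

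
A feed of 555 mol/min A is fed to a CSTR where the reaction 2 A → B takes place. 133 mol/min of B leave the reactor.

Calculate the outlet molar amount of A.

For B: n = n₀ + 1ξ → 133 = 0 + 1ξ, giving ξ = 133 mol/min.
Outlet amounts (n = n₀ + ν ξ):
  A: 555 − 2(133) = 289
  B: 0 + 1(133) = 133

289 mol/min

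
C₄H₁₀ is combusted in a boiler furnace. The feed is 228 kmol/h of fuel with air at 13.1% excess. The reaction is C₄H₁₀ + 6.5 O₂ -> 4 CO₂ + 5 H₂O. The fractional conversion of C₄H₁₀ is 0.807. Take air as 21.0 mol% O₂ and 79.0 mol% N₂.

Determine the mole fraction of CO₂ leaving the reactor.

0.0867

Stoichiometric O₂ = 6.5 × 228 = 1482 kmol/h; O₂ fed = 1482 × 1.131 = 1676 kmol/h.
N₂ fed = 1676 × 79/21 = 6305 kmol/h.
Fuel reacted = 0.807 × 228 → ξ = 184 kmol/h.
Outlet (n = n₀ + ν ξ):
  C₄H₁₀: 228 − 1(184) = 44
  O₂: 1676 − 6.5(184) = 480.2
  N₂: 6305 (inert)
  CO₂: 0 + 4(184) = 736
  H₂O: 0 + 5(184) = 920
Total out = 8486 kmol/h; y_CO₂ = 736 / 8486 = 0.08673.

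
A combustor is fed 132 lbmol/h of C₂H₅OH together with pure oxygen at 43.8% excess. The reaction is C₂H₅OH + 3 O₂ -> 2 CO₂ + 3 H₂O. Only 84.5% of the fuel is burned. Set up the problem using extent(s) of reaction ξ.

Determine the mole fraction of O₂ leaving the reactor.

Stoichiometric O₂ = 3 × 132 = 396 lbmol/h; O₂ fed = 396 × 1.438 = 569.4 lbmol/h.
Fuel reacted = 0.845 × 132 → ξ = 111.5 lbmol/h.
Outlet (n = n₀ + ν ξ):
  C₂H₅OH: 132 − 1(111.5) = 20.46
  O₂: 569.4 − 3(111.5) = 234.8
  CO₂: 0 + 2(111.5) = 223.1
  H₂O: 0 + 3(111.5) = 334.6
Total out = 813 lbmol/h; y_O₂ = 234.8 / 813 = 0.2888.

0.289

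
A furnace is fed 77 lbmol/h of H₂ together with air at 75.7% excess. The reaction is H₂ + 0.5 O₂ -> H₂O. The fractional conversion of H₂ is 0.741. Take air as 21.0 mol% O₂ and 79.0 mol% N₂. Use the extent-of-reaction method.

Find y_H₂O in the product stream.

0.154

Stoichiometric O₂ = 0.5 × 77 = 38.5 lbmol/h; O₂ fed = 38.5 × 1.757 = 67.64 lbmol/h.
N₂ fed = 67.64 × 79/21 = 254.5 lbmol/h.
Fuel reacted = 0.741 × 77 → ξ = 57.06 lbmol/h.
Outlet (n = n₀ + ν ξ):
  H₂: 77 − 1(57.06) = 19.94
  O₂: 67.64 − 0.5(57.06) = 39.12
  N₂: 254.5 (inert)
  H₂O: 0 + 1(57.06) = 57.06
Total out = 370.6 lbmol/h; y_H₂O = 57.06 / 370.6 = 0.154.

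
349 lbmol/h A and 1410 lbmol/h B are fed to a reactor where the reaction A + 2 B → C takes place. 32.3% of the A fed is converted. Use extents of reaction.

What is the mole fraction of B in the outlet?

0.772

A reacted = 0.323 × 349 = 112.7 lbmol/h; ν_A = −1, so ξ = 112.7/1 = 112.7 lbmol/h.
Outlet amounts (n = n₀ + ν ξ):
  A: 349 − 1(112.7) = 236.3
  B: 1410 − 2(112.7) = 1185
  C: 0 + 1(112.7) = 112.7
Total out = 1534 lbmol/h; y_B = 1185 / 1534 = 0.7724.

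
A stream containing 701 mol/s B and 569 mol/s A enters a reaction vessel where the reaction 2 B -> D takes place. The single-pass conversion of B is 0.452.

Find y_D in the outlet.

0.143

B reacted = 0.452 × 701 = 316.9 mol/s; ν_B = −2, so ξ = 316.9/2 = 158.4 mol/s.
Outlet amounts (n = n₀ + ν ξ):
  B: 701 − 2(158.4) = 384.1
  D: 0 + 1(158.4) = 158.4
  A: 569 (inert)
Total out = 1112 mol/s; y_D = 158.4 / 1112 = 0.1425.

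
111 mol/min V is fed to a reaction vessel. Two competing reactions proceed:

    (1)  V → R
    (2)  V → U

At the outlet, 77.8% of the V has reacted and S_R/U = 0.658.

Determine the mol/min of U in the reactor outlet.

Conversion of V: V consumed = 0.778 × 111 = 86.36 mol/min = 1ξ₁ + 1ξ₂.
Selectivity: 1ξ₁ / (1ξ₂) = 0.658 → ξ₁ = 0.658 ξ₂.
Substitute: (1·0.658 + 1) ξ₂ = 86.36 → ξ₂ = 52.09 mol/min, ξ₁ = 34.27 mol/min.
Outlet amounts (n = n₀ + Σ ν·ξ):
  V: 111 − 1(34.27) − 1(52.09) = 24.64
  R: 0 + 1(34.27) = 34.27
  U: 0 + 1(52.09) = 52.09

52.1 mol/min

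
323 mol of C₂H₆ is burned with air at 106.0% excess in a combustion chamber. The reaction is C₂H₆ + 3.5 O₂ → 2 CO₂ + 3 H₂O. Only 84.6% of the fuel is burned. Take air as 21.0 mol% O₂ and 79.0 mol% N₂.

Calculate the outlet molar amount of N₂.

8760 mol

Stoichiometric O₂ = 3.5 × 323 = 1130 mol; O₂ fed = 1130 × 2.060 = 2329 mol.
N₂ fed = 2329 × 79/21 = 8761 mol.
Fuel reacted = 0.846 × 323 → ξ = 273.3 mol.
Outlet (n = n₀ + ν ξ):
  C₂H₆: 323 − 1(273.3) = 49.74
  O₂: 2329 − 3.5(273.3) = 1372
  N₂: 8761 (inert)
  CO₂: 0 + 2(273.3) = 546.5
  H₂O: 0 + 3(273.3) = 819.8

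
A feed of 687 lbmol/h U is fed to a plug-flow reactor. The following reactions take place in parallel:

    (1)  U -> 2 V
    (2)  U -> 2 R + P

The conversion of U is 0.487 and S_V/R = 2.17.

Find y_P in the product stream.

0.0936

Conversion of U: U consumed = 0.487 × 687 = 334.6 lbmol/h = 1ξ₁ + 1ξ₂.
Selectivity: 2ξ₁ / (2ξ₂) = 2.17 → ξ₁ = 2.17 ξ₂.
Substitute: (1·2.17 + 1) ξ₂ = 334.6 → ξ₂ = 105.5 lbmol/h, ξ₁ = 229 lbmol/h.
Outlet amounts (n = n₀ + Σ ν·ξ):
  U: 687 − 1(229) − 1(105.5) = 352.4
  V: 0 + 2(229) = 458.1
  R: 0 + 2(105.5) = 211.1
  P: 0 + 1(105.5) = 105.5
Total out = 1127 lbmol/h; y_P = 105.5 / 1127 = 0.09364.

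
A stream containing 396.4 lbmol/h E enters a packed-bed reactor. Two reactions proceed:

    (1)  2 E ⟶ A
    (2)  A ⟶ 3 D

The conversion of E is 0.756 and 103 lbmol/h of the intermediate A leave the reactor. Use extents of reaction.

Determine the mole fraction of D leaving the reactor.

0.413

Conversion of E: E consumed = 2ξ₁ = 0.756 × 396.4 → ξ₁ = 149.8 lbmol/h.
A balance: n_A = 0 + 1ξ₁ − 1ξ₂ = 103 → ξ₂ = (1·149.8 − 103)/1 = 46.84 lbmol/h.
Outlet amounts (n = n₀ + Σ ν·ξ):
  E: 396.4 − 2(149.8) = 96.72
  A: 0 + 1(149.8) − 1(46.84) = 103
  D: 0 + 3(46.84) = 140.5
Total out = 340.2 lbmol/h; y_D = 140.5 / 340.2 = 0.413.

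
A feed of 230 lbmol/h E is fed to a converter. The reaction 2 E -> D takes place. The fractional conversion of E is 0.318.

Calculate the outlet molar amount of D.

E reacted = 0.318 × 230 = 73.14 lbmol/h; ν_E = −2, so ξ = 73.14/2 = 36.57 lbmol/h.
Outlet amounts (n = n₀ + ν ξ):
  E: 230 − 2(36.57) = 156.9
  D: 0 + 1(36.57) = 36.57

36.6 lbmol/h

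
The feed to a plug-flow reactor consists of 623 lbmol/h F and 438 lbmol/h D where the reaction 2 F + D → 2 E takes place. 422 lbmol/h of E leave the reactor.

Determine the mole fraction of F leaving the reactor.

0.236

For E: n = n₀ + 2ξ → 422 = 0 + 2ξ, giving ξ = 211 lbmol/h.
Outlet amounts (n = n₀ + ν ξ):
  F: 623 − 2(211) = 201
  D: 438 − 1(211) = 227
  E: 0 + 2(211) = 422
Total out = 850 lbmol/h; y_F = 201 / 850 = 0.2365.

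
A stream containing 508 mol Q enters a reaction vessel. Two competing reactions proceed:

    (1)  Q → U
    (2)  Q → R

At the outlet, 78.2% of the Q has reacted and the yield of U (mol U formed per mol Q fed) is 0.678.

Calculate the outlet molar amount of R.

52.8 mol

Yield of U: 1ξ₁ / 508 = 0.678 → ξ₁ = 344.4 mol.
Conversion of Q: 1ξ₁ + 1ξ₂ = 0.782 × 508 = 397.3 → ξ₂ = 52.83 mol.
Outlet amounts (n = n₀ + Σ ν·ξ):
  Q: 508 − 1(344.4) − 1(52.83) = 110.7
  U: 0 + 1(344.4) = 344.4
  R: 0 + 1(52.83) = 52.83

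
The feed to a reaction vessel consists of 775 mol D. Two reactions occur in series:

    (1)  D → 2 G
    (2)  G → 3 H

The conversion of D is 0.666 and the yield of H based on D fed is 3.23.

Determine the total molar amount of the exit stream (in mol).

2960 mol

Conversion of D: D consumed = 1ξ₁ = 0.666 × 775 → ξ₁ = 516.1 mol.
Yield of H: 3ξ₂ / 775 = 3.23 → ξ₂ = 834.4 mol.
Outlet amounts (n = n₀ + Σ ν·ξ):
  D: 775 − 1(516.1) = 258.9
  G: 0 + 2(516.1) − 1(834.4) = 197.9
  H: 0 + 3(834.4) = 2503
Total out = 258.9 + 197.9 + 2503 = 2960 mol.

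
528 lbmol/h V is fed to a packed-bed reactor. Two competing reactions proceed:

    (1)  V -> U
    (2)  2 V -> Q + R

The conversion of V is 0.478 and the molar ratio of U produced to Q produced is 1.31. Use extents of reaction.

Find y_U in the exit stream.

Conversion of V: V consumed = 0.478 × 528 = 252.4 lbmol/h = 1ξ₁ + 2ξ₂.
Selectivity: 1ξ₁ / (1ξ₂) = 1.31 → ξ₁ = 1.31 ξ₂.
Substitute: (1·1.31 + 2) ξ₂ = 252.4 → ξ₂ = 76.25 lbmol/h, ξ₁ = 99.89 lbmol/h.
Outlet amounts (n = n₀ + Σ ν·ξ):
  V: 528 − 1(99.89) − 2(76.25) = 275.6
  U: 0 + 1(99.89) = 99.89
  Q: 0 + 1(76.25) = 76.25
  R: 0 + 1(76.25) = 76.25
Total out = 528 lbmol/h; y_U = 99.89 / 528 = 0.1892.

0.189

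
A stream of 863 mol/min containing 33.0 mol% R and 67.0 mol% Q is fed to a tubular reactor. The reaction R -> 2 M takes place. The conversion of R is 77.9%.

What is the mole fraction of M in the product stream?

0.409

R reacted = 0.779 × 284.8 = 221.9 mol/min; ν_R = −1, so ξ = 221.9/1 = 221.9 mol/min.
Outlet amounts (n = n₀ + ν ξ):
  R: 284.8 − 1(221.9) = 62.94
  M: 0 + 2(221.9) = 443.7
  Q: 578.2 (inert)
Total out = 1085 mol/min; y_M = 443.7 / 1085 = 0.409.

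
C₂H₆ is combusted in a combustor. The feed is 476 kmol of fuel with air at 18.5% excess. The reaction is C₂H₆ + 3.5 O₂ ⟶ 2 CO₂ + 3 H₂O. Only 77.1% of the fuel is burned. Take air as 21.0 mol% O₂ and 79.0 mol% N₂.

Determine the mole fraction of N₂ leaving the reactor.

Stoichiometric O₂ = 3.5 × 476 = 1666 kmol; O₂ fed = 1666 × 1.185 = 1974 kmol.
N₂ fed = 1974 × 79/21 = 7427 kmol.
Fuel reacted = 0.771 × 476 → ξ = 367 kmol.
Outlet (n = n₀ + ν ξ):
  C₂H₆: 476 − 1(367) = 109
  O₂: 1974 − 3.5(367) = 689.7
  N₂: 7427 (inert)
  CO₂: 0 + 2(367) = 734
  H₂O: 0 + 3(367) = 1101
Total out = 10060 kmol; y_N₂ = 7427 / 10060 = 0.7382.

0.738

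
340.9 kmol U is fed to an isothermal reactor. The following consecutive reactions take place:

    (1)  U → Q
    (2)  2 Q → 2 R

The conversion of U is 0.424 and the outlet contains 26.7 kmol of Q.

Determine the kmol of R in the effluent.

118 kmol

Conversion of U: U consumed = 1ξ₁ = 0.424 × 340.9 → ξ₁ = 144.5 kmol.
Q balance: n_Q = 0 + 1ξ₁ − 2ξ₂ = 26.7 → ξ₂ = (1·144.5 − 26.7)/2 = 58.92 kmol.
Outlet amounts (n = n₀ + Σ ν·ξ):
  U: 340.9 − 1(144.5) = 196.4
  Q: 0 + 1(144.5) − 2(58.92) = 26.7
  R: 0 + 2(58.92) = 117.8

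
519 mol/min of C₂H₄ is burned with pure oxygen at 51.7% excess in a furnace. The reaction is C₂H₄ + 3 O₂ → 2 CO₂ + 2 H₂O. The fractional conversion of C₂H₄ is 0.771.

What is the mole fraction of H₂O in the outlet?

0.278

Stoichiometric O₂ = 3 × 519 = 1557 mol/min; O₂ fed = 1557 × 1.517 = 2362 mol/min.
Fuel reacted = 0.771 × 519 → ξ = 400.1 mol/min.
Outlet (n = n₀ + ν ξ):
  C₂H₄: 519 − 1(400.1) = 118.9
  O₂: 2362 − 3(400.1) = 1162
  CO₂: 0 + 2(400.1) = 800.3
  H₂O: 0 + 2(400.1) = 800.3
Total out = 2881 mol/min; y_H₂O = 800.3 / 2881 = 0.2778.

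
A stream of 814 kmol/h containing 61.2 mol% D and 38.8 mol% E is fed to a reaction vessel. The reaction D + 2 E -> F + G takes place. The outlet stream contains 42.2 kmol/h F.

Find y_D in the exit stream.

0.591

For F: n = n₀ + 1ξ → 42.2 = 0 + 1ξ, giving ξ = 42.2 kmol/h.
Outlet amounts (n = n₀ + ν ξ):
  D: 498.2 − 1(42.2) = 456
  E: 315.8 − 2(42.2) = 231.4
  F: 0 + 1(42.2) = 42.2
  G: 0 + 1(42.2) = 42.2
Total out = 771.8 kmol/h; y_D = 456 / 771.8 = 0.5908.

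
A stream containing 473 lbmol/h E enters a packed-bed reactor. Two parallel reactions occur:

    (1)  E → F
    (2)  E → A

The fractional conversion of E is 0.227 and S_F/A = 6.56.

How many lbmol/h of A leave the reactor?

Conversion of E: E consumed = 0.227 × 473 = 107.4 lbmol/h = 1ξ₁ + 1ξ₂.
Selectivity: 1ξ₁ / (1ξ₂) = 6.56 → ξ₁ = 6.56 ξ₂.
Substitute: (1·6.56 + 1) ξ₂ = 107.4 → ξ₂ = 14.2 lbmol/h, ξ₁ = 93.17 lbmol/h.
Outlet amounts (n = n₀ + Σ ν·ξ):
  E: 473 − 1(93.17) − 1(14.2) = 365.6
  F: 0 + 1(93.17) = 93.17
  A: 0 + 1(14.2) = 14.2

14.2 lbmol/h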